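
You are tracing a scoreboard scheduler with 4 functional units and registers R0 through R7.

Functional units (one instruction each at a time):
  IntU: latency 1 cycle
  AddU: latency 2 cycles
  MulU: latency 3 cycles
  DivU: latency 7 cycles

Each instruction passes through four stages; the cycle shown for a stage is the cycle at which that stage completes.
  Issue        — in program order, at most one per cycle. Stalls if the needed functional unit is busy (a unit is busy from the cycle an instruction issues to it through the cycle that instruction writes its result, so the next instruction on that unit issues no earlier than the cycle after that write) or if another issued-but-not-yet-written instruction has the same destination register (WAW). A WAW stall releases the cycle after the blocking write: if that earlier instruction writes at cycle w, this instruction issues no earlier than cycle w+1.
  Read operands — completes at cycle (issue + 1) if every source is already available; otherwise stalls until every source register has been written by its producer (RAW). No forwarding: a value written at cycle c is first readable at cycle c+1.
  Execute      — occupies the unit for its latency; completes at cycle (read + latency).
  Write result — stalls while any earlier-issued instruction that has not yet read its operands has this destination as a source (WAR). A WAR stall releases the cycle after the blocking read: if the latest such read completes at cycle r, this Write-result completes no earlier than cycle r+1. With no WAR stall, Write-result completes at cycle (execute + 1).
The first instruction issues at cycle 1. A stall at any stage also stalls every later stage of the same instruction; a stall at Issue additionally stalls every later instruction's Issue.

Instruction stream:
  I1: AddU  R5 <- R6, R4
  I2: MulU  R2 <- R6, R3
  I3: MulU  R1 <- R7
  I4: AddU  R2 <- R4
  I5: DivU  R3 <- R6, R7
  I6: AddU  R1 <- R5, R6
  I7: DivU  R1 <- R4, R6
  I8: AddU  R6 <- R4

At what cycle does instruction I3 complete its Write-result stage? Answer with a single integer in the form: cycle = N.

cycle 1: I1 dispatched to AddU
cycle 2: I1 operands ready | I2 dispatched to MulU
cycle 3: I2 operands ready
cycle 4: I1 complete
cycle 5: R5←I1
cycle 6: I2 complete
cycle 7: R2←I2
cycle 8: I3 dispatched to MulU
cycle 9: I3 operands ready | I4 dispatched to AddU
cycle 10: I4 operands ready | I5 dispatched to DivU
cycle 11: I5 operands ready
cycle 12: I3 complete | I4 complete
cycle 13: R1←I3 | R2←I4
cycle 14: I6 dispatched to AddU
cycle 15: I6 operands ready
cycle 17: I6 complete
cycle 18: I5 complete | R1←I6
cycle 19: R3←I5
cycle 20: I7 dispatched to DivU
cycle 21: I7 operands ready | I8 dispatched to AddU
cycle 22: I8 operands ready
cycle 24: I8 complete
cycle 25: R6←I8
cycle 28: I7 complete
cycle 29: R1←I7

cycle = 13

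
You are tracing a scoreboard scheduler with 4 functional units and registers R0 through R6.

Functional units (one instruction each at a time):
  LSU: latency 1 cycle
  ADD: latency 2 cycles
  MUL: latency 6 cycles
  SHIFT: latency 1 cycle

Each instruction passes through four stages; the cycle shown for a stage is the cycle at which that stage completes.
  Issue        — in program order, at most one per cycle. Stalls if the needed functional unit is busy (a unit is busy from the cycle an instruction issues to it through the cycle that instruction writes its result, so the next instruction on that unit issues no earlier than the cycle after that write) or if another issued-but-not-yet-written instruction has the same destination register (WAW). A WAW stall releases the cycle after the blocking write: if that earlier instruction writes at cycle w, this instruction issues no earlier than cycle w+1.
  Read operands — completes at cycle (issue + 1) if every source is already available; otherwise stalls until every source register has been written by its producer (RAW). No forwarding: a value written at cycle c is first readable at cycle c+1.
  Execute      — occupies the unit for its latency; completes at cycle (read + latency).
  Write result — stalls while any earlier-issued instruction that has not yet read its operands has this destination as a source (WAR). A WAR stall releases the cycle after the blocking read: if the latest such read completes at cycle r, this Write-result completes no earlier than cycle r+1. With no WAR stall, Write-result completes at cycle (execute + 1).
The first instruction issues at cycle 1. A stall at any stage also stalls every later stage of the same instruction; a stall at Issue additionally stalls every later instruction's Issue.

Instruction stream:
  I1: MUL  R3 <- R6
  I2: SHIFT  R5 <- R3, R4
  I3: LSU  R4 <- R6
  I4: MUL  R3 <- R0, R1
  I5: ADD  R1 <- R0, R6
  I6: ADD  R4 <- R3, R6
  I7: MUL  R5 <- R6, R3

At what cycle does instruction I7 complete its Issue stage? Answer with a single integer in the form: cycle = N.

cycle = 19

I1 -> (1, 2, 8, 9)
I2 -> (2, 10, 11, 12)  // RAW R3: wait I1 write@9
I3 -> (3, 4, 5, 11)  // WAR R4: wait I2 read@10
I4 -> (10, 11, 17, 18)  // struct: MUL busy until I1 writes@9
I5 -> (11, 12, 14, 15)
I6 -> (16, 19, 21, 22)  // struct: ADD busy until I5 writes@15, RAW R3: wait I4 write@18
I7 -> (19, 20, 26, 27)  // struct: MUL busy until I4 writes@18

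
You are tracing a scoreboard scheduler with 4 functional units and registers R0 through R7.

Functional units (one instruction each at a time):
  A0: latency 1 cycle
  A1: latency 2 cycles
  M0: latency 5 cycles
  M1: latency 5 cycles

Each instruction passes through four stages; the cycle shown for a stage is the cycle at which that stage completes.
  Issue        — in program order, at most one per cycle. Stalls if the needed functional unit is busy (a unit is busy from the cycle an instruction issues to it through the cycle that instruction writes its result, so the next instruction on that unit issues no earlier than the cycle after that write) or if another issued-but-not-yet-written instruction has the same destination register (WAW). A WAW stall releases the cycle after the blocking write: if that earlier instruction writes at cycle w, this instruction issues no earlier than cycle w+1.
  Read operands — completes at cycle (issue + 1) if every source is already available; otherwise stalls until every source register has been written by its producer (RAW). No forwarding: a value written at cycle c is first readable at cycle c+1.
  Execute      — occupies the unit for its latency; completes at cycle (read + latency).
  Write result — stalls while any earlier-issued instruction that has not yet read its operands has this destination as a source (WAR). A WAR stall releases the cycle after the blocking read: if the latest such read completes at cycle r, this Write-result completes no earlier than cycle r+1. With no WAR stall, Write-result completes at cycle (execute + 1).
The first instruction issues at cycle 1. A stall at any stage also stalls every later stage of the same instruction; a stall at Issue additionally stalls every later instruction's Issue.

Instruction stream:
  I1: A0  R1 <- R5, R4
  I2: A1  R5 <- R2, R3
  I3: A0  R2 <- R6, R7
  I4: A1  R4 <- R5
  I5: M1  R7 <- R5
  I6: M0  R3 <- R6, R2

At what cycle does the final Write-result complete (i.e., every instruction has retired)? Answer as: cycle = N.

cycle = 16

[I1] 1/2/3/4
[I2] 2/3/5/6
[I3] 5/6/7/8  (struct: A0 busy until I1 writes@4)
[I4] 7/8/10/11  (struct: A1 busy until I2 writes@6)
[I5] 8/9/14/15
[I6] 9/10/15/16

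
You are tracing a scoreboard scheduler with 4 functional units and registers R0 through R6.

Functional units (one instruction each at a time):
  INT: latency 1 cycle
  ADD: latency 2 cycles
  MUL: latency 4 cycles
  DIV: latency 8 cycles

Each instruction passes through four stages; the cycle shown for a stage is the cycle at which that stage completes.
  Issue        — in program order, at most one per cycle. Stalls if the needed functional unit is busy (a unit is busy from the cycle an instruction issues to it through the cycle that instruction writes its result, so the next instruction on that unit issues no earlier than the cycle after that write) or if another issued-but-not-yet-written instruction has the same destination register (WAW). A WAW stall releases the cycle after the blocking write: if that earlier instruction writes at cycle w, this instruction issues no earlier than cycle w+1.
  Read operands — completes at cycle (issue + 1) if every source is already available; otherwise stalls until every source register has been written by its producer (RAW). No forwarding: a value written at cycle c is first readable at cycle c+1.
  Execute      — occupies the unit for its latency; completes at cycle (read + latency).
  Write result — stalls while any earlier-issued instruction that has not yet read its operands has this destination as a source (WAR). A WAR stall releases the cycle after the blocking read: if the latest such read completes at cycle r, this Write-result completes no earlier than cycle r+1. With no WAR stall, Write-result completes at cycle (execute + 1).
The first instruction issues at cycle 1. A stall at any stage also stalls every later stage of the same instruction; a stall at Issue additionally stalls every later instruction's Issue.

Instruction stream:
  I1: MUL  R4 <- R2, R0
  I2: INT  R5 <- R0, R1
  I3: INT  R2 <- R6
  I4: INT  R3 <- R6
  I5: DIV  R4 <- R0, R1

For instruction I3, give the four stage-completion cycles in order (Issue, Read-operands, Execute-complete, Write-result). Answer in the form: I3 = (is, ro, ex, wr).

I3 = (6, 7, 8, 9)

I1 -> (1, 2, 6, 7)
I2 -> (2, 3, 4, 5)
I3 -> (6, 7, 8, 9)  // struct: INT busy until I2 writes@5
I4 -> (10, 11, 12, 13)  // struct: INT busy until I3 writes@9
I5 -> (11, 12, 20, 21)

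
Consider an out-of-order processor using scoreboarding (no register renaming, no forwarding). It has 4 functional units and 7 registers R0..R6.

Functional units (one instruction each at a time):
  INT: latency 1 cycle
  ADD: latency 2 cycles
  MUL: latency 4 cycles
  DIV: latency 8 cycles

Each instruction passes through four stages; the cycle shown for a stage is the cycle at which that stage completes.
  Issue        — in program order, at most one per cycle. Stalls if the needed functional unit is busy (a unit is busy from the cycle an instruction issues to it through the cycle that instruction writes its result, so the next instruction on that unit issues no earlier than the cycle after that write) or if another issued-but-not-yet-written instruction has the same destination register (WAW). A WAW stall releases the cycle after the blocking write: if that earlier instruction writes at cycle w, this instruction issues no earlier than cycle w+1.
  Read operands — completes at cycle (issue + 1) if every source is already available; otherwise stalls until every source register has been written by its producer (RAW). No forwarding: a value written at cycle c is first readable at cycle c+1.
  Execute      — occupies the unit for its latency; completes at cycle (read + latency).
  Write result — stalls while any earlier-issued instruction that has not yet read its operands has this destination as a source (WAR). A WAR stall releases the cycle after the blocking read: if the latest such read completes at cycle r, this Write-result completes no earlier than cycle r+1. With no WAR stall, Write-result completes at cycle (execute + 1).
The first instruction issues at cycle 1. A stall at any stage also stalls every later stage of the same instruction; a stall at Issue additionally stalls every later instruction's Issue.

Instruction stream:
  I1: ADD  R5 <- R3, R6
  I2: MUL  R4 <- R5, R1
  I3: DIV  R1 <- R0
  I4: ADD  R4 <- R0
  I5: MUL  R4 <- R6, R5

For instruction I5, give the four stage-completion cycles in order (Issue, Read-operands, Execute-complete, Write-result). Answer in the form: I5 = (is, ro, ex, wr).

I5 = (17, 18, 22, 23)

[1] issue I1 (ADD)
[2] I1 read-ops, issue I2 (MUL)
[3] issue I3 (DIV)
[4] I1 finished on ADD, I3 read-ops
[5] I1→R5
[6] I2 read-ops
[10] I2 finished on MUL
[11] I2→R4
[12] I3 finished on DIV, issue I4 (ADD)
[13] I3→R1, I4 read-ops
[15] I4 finished on ADD
[16] I4→R4
[17] issue I5 (MUL)
[18] I5 read-ops
[22] I5 finished on MUL
[23] I5→R4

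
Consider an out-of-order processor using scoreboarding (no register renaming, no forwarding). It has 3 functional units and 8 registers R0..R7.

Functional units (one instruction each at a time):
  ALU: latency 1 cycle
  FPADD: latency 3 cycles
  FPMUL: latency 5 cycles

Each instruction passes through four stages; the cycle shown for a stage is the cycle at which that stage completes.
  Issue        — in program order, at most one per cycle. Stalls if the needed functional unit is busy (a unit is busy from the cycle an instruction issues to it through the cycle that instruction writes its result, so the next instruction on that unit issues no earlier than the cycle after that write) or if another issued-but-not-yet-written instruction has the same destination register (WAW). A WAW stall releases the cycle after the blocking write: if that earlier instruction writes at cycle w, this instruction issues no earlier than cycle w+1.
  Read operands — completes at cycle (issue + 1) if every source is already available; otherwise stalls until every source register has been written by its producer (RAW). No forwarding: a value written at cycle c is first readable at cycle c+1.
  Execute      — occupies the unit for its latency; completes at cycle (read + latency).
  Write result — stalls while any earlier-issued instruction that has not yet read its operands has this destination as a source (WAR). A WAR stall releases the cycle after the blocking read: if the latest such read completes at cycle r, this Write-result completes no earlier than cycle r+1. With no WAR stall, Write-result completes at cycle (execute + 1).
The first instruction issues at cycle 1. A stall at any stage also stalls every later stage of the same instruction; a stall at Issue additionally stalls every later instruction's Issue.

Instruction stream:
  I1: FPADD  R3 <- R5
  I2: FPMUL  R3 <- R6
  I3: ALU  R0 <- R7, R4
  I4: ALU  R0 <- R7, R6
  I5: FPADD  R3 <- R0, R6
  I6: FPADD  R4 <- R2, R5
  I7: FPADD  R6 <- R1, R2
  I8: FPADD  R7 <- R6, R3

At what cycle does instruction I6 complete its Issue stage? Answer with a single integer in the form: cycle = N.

[1] issue I1 (FPADD)
[2] I1 read-ops
[5] I1 finished on FPADD
[6] I1→R3
[7] issue I2 (FPMUL)
[8] I2 read-ops, issue I3 (ALU)
[9] I3 read-ops
[10] I3 finished on ALU
[11] I3→R0
[12] issue I4 (ALU)
[13] I2 finished on FPMUL, I4 read-ops
[14] I2→R3, I4 finished on ALU
[15] I4→R0, issue I5 (FPADD)
[16] I5 read-ops
[19] I5 finished on FPADD
[20] I5→R3
[21] issue I6 (FPADD)
[22] I6 read-ops
[25] I6 finished on FPADD
[26] I6→R4
[27] issue I7 (FPADD)
[28] I7 read-ops
[31] I7 finished on FPADD
[32] I7→R6
[33] issue I8 (FPADD)
[34] I8 read-ops
[37] I8 finished on FPADD
[38] I8→R7

cycle = 21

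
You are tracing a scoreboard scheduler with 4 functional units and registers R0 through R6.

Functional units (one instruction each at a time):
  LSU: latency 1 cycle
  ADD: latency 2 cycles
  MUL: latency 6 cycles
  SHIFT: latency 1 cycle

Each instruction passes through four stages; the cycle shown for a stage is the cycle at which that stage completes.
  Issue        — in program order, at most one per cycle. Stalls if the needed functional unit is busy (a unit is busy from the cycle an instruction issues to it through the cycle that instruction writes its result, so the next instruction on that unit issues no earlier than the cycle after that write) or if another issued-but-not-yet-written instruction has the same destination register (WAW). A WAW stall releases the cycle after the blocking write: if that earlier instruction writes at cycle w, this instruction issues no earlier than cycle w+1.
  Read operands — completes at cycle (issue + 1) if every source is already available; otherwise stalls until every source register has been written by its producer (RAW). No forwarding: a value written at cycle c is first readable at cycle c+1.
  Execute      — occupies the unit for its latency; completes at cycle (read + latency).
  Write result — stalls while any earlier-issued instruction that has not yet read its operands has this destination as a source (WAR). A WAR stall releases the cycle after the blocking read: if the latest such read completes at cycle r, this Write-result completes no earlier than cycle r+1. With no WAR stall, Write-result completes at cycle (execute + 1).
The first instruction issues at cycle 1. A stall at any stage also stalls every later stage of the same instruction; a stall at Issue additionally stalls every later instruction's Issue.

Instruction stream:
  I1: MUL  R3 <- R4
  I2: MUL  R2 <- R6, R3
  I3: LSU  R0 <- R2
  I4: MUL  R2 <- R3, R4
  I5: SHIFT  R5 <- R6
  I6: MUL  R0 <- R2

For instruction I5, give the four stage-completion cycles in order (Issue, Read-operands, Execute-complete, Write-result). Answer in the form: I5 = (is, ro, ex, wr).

I1  is:1  ro:2  ex:8  wr:9
I2  is:10  ro:11  ex:17  wr:18  — struct: MUL busy until I1 writes@9
I3  is:11  ro:19  ex:20  wr:21  — RAW R2: wait I2 write@18
I4  is:19  ro:20  ex:26  wr:27  — struct: MUL busy until I2 writes@18
I5  is:20  ro:21  ex:22  wr:23
I6  is:28  ro:29  ex:35  wr:36  — struct: MUL busy until I4 writes@27

I5 = (20, 21, 22, 23)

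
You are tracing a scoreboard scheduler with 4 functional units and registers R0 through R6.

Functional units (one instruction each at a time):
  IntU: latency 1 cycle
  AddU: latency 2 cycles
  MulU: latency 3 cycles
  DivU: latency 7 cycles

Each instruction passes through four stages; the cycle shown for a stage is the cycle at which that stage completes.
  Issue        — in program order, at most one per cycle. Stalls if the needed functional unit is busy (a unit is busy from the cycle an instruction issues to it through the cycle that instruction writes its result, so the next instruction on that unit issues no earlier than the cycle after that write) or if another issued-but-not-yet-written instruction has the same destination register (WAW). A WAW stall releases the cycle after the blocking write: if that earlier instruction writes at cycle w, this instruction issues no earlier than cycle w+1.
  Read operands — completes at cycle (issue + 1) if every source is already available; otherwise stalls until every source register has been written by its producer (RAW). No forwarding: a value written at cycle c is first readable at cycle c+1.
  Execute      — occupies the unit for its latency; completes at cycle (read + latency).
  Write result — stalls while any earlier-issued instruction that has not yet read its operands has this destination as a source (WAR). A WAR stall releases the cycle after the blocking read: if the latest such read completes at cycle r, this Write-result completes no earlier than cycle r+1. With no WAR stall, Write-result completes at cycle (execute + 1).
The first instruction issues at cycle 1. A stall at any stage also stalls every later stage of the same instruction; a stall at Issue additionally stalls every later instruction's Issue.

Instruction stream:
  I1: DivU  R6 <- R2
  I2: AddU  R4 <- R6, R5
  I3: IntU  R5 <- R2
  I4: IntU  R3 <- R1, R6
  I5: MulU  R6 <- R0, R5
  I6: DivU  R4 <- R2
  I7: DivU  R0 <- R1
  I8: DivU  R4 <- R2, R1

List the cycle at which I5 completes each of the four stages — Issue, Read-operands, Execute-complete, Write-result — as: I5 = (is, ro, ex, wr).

I5 = (14, 15, 18, 19)

cycle 1: issue I1 (DivU)
cycle 2: I1 read-ops; issue I2 (AddU)
cycle 3: issue I3 (IntU)
cycle 4: I3 read-ops
cycle 5: I3 finished on IntU
cycle 9: I1 finished on DivU
cycle 10: I1→R6
cycle 11: I2 read-ops
cycle 12: I3→R5
cycle 13: I2 finished on AddU; issue I4 (IntU)
cycle 14: I2→R4; I4 read-ops; issue I5 (MulU)
cycle 15: I4 finished on IntU; I5 read-ops; issue I6 (DivU)
cycle 16: I4→R3; I6 read-ops
cycle 18: I5 finished on MulU
cycle 19: I5→R6
cycle 23: I6 finished on DivU
cycle 24: I6→R4
cycle 25: issue I7 (DivU)
cycle 26: I7 read-ops
cycle 33: I7 finished on DivU
cycle 34: I7→R0
cycle 35: issue I8 (DivU)
cycle 36: I8 read-ops
cycle 43: I8 finished on DivU
cycle 44: I8→R4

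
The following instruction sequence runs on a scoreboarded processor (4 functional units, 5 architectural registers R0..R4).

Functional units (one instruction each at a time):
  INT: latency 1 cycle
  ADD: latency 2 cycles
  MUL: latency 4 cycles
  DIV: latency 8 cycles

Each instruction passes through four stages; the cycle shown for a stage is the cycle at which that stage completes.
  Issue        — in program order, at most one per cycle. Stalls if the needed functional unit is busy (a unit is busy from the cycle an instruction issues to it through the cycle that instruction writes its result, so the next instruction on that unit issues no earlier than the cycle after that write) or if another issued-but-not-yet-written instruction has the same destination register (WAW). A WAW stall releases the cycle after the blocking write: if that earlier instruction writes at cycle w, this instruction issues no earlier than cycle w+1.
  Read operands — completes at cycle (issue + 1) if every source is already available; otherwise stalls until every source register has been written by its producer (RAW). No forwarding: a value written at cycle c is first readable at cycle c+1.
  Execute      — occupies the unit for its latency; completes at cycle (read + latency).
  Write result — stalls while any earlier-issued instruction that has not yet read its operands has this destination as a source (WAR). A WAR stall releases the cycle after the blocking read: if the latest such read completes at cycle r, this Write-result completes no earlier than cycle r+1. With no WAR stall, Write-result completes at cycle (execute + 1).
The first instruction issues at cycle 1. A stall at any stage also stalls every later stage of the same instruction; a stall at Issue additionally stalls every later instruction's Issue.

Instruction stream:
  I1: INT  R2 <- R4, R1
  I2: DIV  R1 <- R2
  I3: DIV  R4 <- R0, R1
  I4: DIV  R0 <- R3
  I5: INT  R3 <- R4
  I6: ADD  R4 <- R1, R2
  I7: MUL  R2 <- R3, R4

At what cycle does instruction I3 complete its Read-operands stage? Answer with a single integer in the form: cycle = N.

I1  is:1  ro:2  ex:3  wr:4
I2  is:2  ro:5  ex:13  wr:14  — RAW R2: wait I1 write@4
I3  is:15  ro:16  ex:24  wr:25  — struct: DIV busy until I2 writes@14
I4  is:26  ro:27  ex:35  wr:36  — struct: DIV busy until I3 writes@25
I5  is:27  ro:28  ex:29  wr:30
I6  is:28  ro:29  ex:31  wr:32
I7  is:29  ro:33  ex:37  wr:38  — RAW R4: wait I6 write@32

cycle = 16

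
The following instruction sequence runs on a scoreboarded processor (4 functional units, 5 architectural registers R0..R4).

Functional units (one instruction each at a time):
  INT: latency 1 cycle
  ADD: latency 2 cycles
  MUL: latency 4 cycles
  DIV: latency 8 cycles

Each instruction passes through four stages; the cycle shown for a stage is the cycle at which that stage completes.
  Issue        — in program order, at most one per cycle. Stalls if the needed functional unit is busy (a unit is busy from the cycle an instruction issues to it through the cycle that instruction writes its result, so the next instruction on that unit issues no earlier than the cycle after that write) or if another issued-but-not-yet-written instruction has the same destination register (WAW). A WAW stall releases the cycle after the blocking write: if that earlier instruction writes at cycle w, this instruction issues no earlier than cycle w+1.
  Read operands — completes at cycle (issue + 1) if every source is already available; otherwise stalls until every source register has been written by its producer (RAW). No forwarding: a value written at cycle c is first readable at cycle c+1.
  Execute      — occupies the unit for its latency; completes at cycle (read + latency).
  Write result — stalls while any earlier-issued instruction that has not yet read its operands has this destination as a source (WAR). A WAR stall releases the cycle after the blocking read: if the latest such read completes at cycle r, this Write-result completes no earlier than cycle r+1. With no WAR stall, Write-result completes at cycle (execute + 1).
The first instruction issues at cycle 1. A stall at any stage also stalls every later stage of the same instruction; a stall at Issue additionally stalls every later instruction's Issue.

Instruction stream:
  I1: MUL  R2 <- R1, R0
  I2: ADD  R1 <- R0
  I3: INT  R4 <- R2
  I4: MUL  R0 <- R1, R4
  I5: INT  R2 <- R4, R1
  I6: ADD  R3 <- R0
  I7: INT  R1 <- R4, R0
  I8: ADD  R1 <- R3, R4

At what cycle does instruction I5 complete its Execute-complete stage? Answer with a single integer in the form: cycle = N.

cycle = 13

[1] I1→MUL
[2] I1 RO; I2→ADD
[3] I2 RO; I3→INT
[5] I2 EX
[6] I1 EX; I2 WR R1
[7] I1 WR R2
[8] I3 RO; I4→MUL
[9] I3 EX
[10] I3 WR R4
[11] I4 RO; I5→INT
[12] I5 RO; I6→ADD
[13] I5 EX
[14] I5 WR R2
[15] I4 EX; I7→INT
[16] I4 WR R0
[17] I6 RO; I7 RO
[18] I7 EX
[19] I6 EX; I7 WR R1
[20] I6 WR R3
[21] I8→ADD
[22] I8 RO
[24] I8 EX
[25] I8 WR R1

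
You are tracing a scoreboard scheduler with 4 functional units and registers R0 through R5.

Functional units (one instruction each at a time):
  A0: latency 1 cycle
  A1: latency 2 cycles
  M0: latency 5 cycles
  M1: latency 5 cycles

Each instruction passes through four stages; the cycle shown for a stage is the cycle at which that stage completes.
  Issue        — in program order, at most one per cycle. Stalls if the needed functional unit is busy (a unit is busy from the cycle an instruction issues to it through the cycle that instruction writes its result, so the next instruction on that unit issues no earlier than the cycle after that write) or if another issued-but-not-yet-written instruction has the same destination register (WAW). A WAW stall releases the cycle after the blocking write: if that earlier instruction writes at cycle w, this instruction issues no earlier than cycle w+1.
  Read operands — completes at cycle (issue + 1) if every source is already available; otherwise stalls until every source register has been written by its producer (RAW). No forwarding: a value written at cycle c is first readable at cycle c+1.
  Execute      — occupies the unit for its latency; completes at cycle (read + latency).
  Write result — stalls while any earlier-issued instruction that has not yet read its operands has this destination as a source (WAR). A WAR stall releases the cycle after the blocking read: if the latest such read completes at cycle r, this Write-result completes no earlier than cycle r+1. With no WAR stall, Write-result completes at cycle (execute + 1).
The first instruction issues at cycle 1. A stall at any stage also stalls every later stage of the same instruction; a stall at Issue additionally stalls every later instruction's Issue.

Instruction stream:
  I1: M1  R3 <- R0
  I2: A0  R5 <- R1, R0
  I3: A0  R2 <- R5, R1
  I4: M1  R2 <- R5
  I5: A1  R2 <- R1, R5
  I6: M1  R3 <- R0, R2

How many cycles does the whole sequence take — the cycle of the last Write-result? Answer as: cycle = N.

cycle = 29

I1 -> (1, 2, 7, 8)
I2 -> (2, 3, 4, 5)
I3 -> (6, 7, 8, 9)  // struct: A0 busy until I2 writes@5
I4 -> (10, 11, 16, 17)  // WAW R2: wait I3 write@9
I5 -> (18, 19, 21, 22)  // WAW R2: wait I4 write@17
I6 -> (19, 23, 28, 29)  // RAW R2: wait I5 write@22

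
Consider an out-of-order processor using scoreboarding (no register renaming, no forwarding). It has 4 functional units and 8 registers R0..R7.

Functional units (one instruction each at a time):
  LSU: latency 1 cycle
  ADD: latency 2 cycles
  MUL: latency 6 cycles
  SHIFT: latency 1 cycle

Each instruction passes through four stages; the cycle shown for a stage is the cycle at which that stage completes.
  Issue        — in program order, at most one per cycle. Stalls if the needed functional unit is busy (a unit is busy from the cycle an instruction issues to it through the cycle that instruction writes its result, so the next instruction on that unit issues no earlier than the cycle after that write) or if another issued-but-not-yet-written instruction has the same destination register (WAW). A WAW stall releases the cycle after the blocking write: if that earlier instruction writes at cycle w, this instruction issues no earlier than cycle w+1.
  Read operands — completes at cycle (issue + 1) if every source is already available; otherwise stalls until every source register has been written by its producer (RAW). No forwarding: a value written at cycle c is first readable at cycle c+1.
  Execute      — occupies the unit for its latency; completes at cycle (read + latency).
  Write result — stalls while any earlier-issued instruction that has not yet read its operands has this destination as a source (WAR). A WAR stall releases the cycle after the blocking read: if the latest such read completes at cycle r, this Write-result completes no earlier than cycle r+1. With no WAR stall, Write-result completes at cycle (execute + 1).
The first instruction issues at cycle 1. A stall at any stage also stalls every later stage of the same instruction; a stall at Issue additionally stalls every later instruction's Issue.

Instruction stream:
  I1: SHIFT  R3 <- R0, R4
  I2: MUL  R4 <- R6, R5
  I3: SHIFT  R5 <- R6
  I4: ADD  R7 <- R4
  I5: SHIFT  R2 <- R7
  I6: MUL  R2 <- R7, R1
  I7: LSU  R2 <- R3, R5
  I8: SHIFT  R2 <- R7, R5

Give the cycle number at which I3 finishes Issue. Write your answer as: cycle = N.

cycle = 5

cycle 1: issue I1 (SHIFT)
cycle 2: I1 read-ops; issue I2 (MUL)
cycle 3: I1 finished on SHIFT; I2 read-ops
cycle 4: I1→R3
cycle 5: issue I3 (SHIFT)
cycle 6: I3 read-ops; issue I4 (ADD)
cycle 7: I3 finished on SHIFT
cycle 8: I3→R5
cycle 9: I2 finished on MUL; issue I5 (SHIFT)
cycle 10: I2→R4
cycle 11: I4 read-ops
cycle 13: I4 finished on ADD
cycle 14: I4→R7
cycle 15: I5 read-ops
cycle 16: I5 finished on SHIFT
cycle 17: I5→R2
cycle 18: issue I6 (MUL)
cycle 19: I6 read-ops
cycle 25: I6 finished on MUL
cycle 26: I6→R2
cycle 27: issue I7 (LSU)
cycle 28: I7 read-ops
cycle 29: I7 finished on LSU
cycle 30: I7→R2
cycle 31: issue I8 (SHIFT)
cycle 32: I8 read-ops
cycle 33: I8 finished on SHIFT
cycle 34: I8→R2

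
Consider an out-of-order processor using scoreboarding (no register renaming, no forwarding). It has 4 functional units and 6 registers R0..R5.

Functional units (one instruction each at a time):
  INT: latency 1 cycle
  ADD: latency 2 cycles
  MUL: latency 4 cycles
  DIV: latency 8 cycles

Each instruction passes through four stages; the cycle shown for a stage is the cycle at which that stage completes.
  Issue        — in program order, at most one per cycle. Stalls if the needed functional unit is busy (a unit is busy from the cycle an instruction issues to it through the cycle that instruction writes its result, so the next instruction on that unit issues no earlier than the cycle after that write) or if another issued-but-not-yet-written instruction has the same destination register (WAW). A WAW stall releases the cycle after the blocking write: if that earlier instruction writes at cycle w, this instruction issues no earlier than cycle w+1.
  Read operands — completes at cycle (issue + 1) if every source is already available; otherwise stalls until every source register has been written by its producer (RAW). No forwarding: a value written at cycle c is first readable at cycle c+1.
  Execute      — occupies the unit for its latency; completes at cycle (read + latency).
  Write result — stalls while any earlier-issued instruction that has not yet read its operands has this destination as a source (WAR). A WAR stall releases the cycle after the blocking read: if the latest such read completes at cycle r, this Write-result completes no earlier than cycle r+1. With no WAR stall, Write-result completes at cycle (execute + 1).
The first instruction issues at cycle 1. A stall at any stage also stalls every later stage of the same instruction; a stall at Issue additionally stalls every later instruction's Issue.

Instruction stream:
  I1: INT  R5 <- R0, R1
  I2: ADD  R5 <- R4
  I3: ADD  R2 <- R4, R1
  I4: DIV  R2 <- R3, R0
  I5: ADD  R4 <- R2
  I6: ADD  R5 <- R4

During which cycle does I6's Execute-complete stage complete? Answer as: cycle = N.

cycle = 33

cycle 1: I1→INT
cycle 2: I1 RO
cycle 3: I1 EX
cycle 4: I1 WR R5
cycle 5: I2→ADD
cycle 6: I2 RO
cycle 8: I2 EX
cycle 9: I2 WR R5
cycle 10: I3→ADD
cycle 11: I3 RO
cycle 13: I3 EX
cycle 14: I3 WR R2
cycle 15: I4→DIV
cycle 16: I4 RO, I5→ADD
cycle 24: I4 EX
cycle 25: I4 WR R2
cycle 26: I5 RO
cycle 28: I5 EX
cycle 29: I5 WR R4
cycle 30: I6→ADD
cycle 31: I6 RO
cycle 33: I6 EX
cycle 34: I6 WR R5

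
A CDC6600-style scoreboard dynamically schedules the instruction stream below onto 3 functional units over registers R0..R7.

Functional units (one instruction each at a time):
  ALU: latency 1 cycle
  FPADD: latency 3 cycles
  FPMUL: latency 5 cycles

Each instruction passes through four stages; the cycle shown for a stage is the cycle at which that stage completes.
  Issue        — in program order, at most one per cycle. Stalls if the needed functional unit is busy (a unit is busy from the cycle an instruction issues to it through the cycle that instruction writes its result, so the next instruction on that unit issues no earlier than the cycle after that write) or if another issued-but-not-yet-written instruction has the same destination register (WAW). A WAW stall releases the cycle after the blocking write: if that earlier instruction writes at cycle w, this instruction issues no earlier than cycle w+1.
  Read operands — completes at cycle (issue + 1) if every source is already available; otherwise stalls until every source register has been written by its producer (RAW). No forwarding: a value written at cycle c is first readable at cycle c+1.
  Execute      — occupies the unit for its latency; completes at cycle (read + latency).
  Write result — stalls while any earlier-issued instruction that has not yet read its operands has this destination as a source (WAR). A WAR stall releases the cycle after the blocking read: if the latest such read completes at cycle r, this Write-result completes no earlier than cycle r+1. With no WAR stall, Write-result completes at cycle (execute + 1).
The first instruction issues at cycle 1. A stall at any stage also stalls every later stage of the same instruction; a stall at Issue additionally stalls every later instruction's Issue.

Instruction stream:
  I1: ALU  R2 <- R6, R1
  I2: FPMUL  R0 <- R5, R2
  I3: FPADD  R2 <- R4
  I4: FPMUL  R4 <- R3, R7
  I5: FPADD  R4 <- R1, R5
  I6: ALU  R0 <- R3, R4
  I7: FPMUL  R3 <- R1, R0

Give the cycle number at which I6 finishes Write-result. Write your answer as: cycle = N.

cycle = 28

cycle 1: I1→ALU
cycle 2: I1 RO; I2→FPMUL
cycle 3: I1 EX
cycle 4: I1 WR R2
cycle 5: I2 RO; I3→FPADD
cycle 6: I3 RO
cycle 9: I3 EX
cycle 10: I2 EX; I3 WR R2
cycle 11: I2 WR R0
cycle 12: I4→FPMUL
cycle 13: I4 RO
cycle 18: I4 EX
cycle 19: I4 WR R4
cycle 20: I5→FPADD
cycle 21: I5 RO; I6→ALU
cycle 22: I7→FPMUL
cycle 24: I5 EX
cycle 25: I5 WR R4
cycle 26: I6 RO
cycle 27: I6 EX
cycle 28: I6 WR R0
cycle 29: I7 RO
cycle 34: I7 EX
cycle 35: I7 WR R3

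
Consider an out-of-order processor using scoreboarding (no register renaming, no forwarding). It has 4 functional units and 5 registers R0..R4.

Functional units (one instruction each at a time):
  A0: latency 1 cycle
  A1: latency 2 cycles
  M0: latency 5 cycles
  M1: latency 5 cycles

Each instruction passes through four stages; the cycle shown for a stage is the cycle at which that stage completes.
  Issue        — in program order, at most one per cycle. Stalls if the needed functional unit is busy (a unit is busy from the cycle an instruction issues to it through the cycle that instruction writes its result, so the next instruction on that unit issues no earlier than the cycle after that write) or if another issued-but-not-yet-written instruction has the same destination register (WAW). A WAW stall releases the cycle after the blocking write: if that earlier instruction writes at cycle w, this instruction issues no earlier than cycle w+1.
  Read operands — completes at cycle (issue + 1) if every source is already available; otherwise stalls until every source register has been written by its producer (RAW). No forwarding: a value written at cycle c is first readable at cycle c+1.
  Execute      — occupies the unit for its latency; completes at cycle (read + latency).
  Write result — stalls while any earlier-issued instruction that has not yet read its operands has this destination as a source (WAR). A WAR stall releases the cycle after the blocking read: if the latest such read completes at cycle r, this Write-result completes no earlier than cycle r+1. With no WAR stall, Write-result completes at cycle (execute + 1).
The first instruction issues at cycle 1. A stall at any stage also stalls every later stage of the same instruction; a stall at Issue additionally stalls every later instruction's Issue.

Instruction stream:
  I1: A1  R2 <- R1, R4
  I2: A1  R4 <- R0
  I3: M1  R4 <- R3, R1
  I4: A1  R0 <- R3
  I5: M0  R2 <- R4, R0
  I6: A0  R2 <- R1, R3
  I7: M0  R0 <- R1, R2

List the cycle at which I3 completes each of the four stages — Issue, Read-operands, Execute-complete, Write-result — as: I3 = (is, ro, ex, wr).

I1 -> (1, 2, 4, 5)
I2 -> (6, 7, 9, 10)  // struct: A1 busy until I1 writes@5
I3 -> (11, 12, 17, 18)  // WAW R4: wait I2 write@10
I4 -> (12, 13, 15, 16)
I5 -> (13, 19, 24, 25)  // RAW R4: wait I3 write@18
I6 -> (26, 27, 28, 29)  // WAW R2: wait I5 write@25
I7 -> (27, 30, 35, 36)  // RAW R2: wait I6 write@29

I3 = (11, 12, 17, 18)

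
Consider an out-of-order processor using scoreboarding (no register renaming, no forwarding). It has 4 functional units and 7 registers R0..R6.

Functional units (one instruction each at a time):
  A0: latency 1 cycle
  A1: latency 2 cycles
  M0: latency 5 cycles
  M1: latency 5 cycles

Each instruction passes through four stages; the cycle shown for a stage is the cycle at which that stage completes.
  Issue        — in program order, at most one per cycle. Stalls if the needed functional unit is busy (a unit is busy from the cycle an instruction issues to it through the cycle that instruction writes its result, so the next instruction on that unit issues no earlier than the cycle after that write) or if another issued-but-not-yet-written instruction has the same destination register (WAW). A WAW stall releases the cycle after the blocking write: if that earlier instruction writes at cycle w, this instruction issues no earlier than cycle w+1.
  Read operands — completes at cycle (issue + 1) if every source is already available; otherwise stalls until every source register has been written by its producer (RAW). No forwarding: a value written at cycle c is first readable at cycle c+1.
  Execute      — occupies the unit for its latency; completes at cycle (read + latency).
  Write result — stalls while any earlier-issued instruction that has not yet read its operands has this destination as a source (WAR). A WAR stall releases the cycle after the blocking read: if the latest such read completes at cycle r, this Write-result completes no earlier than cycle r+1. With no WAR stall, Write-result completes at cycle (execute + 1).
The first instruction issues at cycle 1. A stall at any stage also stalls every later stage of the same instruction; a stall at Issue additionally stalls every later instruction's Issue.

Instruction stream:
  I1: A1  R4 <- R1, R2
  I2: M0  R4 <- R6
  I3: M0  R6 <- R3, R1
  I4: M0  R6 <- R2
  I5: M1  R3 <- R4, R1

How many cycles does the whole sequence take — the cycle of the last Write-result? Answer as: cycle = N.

  I1 | 1 | 2 | 4 | 5
  I2 | 6 | 7 | 12 | 13   WAW R4: wait I1 write@5
  I3 | 14 | 15 | 20 | 21   struct: M0 busy until I2 writes@13
  I4 | 22 | 23 | 28 | 29   struct: M0 busy until I3 writes@21
  I5 | 23 | 24 | 29 | 30

cycle = 30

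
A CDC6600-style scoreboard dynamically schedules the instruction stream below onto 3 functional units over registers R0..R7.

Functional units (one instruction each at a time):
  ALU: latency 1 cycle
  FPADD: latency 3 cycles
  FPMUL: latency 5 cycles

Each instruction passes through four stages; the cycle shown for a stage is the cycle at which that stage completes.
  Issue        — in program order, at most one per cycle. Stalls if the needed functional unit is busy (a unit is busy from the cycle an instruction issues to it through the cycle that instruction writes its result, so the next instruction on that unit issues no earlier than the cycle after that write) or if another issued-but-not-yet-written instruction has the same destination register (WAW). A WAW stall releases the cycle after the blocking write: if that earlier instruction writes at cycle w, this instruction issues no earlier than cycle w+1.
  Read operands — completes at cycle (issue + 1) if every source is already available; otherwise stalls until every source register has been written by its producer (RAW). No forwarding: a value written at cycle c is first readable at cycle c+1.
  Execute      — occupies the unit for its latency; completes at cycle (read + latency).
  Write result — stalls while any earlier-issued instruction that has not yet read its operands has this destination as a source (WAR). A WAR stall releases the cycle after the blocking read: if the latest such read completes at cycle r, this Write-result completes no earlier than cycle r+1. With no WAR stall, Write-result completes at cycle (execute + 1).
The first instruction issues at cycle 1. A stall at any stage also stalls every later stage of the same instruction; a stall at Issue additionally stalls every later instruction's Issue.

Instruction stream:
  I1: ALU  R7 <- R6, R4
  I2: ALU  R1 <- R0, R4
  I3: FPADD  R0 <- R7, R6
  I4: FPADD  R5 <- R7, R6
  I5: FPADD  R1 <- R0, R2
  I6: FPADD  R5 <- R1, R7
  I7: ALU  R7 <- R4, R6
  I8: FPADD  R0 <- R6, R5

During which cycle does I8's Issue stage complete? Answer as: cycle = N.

cycle = 30

[I1] 1/2/3/4
[I2] 5/6/7/8  (struct: ALU busy until I1 writes@4)
[I3] 6/7/10/11
[I4] 12/13/16/17  (struct: FPADD busy until I3 writes@11)
[I5] 18/19/22/23  (struct: FPADD busy until I4 writes@17)
[I6] 24/25/28/29  (struct: FPADD busy until I5 writes@23)
[I7] 25/26/27/28
[I8] 30/31/34/35  (struct: FPADD busy until I6 writes@29)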